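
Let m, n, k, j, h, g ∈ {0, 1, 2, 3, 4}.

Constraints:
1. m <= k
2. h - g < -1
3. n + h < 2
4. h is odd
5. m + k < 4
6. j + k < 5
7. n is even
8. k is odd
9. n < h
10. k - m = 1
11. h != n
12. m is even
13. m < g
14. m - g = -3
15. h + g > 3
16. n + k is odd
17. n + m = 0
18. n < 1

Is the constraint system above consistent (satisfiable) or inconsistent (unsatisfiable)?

Satisfiable

The assignment m = 0, n = 0, k = 1, j = 3, h = 1, g = 3 works:
  constraint 2 holds since h - g = -2.
  constraint 3 holds since n + h = 1.
The rest check out directly.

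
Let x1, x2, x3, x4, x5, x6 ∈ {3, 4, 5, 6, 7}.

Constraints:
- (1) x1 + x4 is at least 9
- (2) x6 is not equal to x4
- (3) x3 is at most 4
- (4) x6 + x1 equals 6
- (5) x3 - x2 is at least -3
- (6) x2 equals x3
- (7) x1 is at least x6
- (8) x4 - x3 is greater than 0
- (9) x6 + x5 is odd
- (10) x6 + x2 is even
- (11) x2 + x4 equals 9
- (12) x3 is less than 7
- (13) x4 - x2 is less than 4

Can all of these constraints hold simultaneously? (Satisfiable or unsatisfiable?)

Satisfiable

Take x1 = 3, x2 = 3, x3 = 3, x4 = 6, x5 = 4, x6 = 3. Then constraint 1: x1 + x4 = 9; constraint 4: x6 + x1 = 6, and every other listed constraint is also met.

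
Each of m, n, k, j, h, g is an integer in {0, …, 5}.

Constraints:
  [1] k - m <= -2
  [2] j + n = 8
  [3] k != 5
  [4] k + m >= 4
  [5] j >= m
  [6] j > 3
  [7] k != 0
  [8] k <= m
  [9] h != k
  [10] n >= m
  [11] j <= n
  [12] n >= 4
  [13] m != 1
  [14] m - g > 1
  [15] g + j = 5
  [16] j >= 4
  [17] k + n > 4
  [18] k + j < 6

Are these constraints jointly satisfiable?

Try m = 4, n = 4, k = 1, j = 4, h = 0, g = 1.
Check constraint 1: k - m = -3; constraint 2: j + n = 8. The remaining constraints are straightforward to verify.

Satisfiable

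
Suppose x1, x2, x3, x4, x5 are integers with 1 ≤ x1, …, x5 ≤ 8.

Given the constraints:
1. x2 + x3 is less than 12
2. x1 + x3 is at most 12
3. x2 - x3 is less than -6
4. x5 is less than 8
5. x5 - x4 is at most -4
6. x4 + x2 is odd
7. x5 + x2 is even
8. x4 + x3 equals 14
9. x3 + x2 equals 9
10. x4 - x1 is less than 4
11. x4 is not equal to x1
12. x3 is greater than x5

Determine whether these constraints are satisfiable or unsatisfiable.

Take x1 = 3, x2 = 1, x3 = 8, x4 = 6, x5 = 1. Then constraint 1: x2 + x3 = 9; constraint 2: x1 + x3 = 11, and every other listed constraint is also met.

Satisfiable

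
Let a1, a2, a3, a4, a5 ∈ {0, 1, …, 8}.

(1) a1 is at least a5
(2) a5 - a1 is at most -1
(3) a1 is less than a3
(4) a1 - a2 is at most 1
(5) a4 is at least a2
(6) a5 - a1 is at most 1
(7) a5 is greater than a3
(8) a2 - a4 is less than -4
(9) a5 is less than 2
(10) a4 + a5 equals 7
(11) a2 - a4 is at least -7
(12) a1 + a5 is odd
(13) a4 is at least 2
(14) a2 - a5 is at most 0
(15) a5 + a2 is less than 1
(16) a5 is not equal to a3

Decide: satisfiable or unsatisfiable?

Unsatisfiable

Constraints 2, 3, and 7 give a1 < a3, a3 < a5, a5 < a1. Chaining: a1 < a3 < a5 < a1, which forces a1 < a1 — impossible.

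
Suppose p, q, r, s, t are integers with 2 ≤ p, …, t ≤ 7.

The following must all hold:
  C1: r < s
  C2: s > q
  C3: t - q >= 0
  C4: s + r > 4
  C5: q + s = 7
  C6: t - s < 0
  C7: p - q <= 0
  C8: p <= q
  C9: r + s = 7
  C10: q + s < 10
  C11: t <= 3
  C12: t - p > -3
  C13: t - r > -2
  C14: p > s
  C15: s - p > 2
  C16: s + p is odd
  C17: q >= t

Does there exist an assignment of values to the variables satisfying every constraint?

Constraints 3, 6, 7, and 14 give s < p, p ≤ q, q ≤ t, t < s. Chaining: s < p ≤ q ≤ t < s, which forces s < s — impossible.

Unsatisfiable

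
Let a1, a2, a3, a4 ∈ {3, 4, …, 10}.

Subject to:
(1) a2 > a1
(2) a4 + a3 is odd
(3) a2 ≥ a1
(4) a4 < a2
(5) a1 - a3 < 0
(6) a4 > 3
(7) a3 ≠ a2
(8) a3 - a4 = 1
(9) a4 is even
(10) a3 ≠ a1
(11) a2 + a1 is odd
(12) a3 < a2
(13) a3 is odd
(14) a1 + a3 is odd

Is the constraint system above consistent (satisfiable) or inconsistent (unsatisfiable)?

Setting (a1, a2, a3, a4) = (4, 9, 5, 4) satisfies everything: constraint 5: a1 - a3 = -1; constraint 8: a3 - a4 = 1, and the others follow.

Satisfiable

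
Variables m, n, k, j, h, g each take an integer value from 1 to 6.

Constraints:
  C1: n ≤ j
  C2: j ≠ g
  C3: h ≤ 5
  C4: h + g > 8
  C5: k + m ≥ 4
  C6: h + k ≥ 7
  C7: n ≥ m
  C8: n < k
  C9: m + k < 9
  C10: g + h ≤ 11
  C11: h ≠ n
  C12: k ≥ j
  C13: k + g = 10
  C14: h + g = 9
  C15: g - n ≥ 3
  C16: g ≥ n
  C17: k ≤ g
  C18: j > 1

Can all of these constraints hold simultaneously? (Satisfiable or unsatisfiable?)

Satisfiable

One satisfying assignment is m = 1, n = 2, k = 5, j = 4, h = 4, g = 5.
For the less obvious constraints — constraint 4: h + g = 9; constraint 5: k + m = 6 — and the others hold by inspection.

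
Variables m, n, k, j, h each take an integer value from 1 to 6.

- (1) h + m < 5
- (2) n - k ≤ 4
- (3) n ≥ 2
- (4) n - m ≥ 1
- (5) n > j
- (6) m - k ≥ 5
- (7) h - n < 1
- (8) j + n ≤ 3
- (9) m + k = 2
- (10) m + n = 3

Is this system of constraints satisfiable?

Constraints 2, 4, and 6 give k − n ≥ -4, n − m ≥ 1, m − k ≥ 5.
Adding all 3 inequalities: the left sides telescope to 0, and the right sides sum to (-4) + 1 + 5 = 2. So 0 ≥ 2, which is false.

Unsatisfiable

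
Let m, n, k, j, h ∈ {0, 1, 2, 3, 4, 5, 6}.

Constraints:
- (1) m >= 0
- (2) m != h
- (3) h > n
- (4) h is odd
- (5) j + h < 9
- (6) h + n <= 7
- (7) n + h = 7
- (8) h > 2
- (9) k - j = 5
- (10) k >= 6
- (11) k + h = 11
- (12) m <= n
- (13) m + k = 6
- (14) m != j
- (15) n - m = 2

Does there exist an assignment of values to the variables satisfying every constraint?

Satisfiable

Take m = 0, n = 2, k = 6, j = 1, h = 5. Then constraint 5: j + h = 6; constraint 6: h + n = 7, and every other listed constraint is also met.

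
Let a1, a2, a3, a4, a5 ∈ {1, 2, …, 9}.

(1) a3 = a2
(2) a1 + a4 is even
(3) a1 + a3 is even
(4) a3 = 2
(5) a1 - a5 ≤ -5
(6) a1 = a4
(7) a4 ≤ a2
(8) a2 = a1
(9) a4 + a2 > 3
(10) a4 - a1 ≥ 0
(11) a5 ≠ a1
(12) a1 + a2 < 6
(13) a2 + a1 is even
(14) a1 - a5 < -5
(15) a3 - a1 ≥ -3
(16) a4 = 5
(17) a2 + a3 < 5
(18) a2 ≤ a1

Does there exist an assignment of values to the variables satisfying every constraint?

Constraint 4 fixes a3 = 2 and constraint 16 fixes a4 = 5. Constraints 1, 6, and 8 give a3 = a2 = a1 = a4, so a3 = a4. But 2 ≠ 5 — contradiction.

Unsatisfiable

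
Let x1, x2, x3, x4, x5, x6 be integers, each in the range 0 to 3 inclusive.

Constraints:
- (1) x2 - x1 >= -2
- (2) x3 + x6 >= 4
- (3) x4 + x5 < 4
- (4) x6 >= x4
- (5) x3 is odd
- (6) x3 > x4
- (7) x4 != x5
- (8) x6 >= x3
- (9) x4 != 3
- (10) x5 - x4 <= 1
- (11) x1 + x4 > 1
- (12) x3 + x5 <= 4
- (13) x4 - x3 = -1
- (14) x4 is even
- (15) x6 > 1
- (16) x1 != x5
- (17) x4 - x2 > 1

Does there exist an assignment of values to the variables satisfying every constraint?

Satisfiable

Setting (x1, x2, x3, x4, x5, x6) = (0, 0, 3, 2, 1, 3) satisfies everything: constraint 1: x2 - x1 = 0; constraint 2: x3 + x6 = 6; constraint 3: x4 + x5 = 3, and the others follow.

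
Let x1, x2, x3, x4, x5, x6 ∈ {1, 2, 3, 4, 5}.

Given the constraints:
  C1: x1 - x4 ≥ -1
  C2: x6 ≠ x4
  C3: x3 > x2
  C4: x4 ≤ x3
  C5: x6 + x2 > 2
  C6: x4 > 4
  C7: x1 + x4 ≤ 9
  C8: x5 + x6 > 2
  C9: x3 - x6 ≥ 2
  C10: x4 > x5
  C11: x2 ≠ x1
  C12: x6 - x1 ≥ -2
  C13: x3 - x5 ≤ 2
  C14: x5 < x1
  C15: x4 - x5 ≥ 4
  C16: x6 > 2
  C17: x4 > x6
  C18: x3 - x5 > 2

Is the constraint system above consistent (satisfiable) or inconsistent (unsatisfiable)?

Unsatisfiable

Constraints 1, 9, 12, 13, and 15 give x5 − x3 ≥ -2, x3 − x6 ≥ 2, x6 − x1 ≥ -2, x1 − x4 ≥ -1, x4 − x5 ≥ 4.
Adding all 5 inequalities: the left sides telescope to 0, and the right sides sum to (-2) + 2 + (-2) + (-1) + 4 = 1. So 0 ≥ 1, which is false.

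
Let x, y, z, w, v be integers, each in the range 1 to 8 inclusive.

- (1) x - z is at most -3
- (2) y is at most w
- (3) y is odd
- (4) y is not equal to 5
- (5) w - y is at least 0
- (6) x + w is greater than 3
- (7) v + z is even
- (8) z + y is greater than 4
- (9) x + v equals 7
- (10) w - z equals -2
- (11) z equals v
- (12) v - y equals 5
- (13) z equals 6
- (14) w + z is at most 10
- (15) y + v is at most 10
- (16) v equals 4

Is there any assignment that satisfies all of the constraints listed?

Constraint 13 fixes z = 6 and constraint 16 fixes v = 4, but constraint 11 requires z = v. Since 6 ≠ 4, contradiction.

Unsatisfiable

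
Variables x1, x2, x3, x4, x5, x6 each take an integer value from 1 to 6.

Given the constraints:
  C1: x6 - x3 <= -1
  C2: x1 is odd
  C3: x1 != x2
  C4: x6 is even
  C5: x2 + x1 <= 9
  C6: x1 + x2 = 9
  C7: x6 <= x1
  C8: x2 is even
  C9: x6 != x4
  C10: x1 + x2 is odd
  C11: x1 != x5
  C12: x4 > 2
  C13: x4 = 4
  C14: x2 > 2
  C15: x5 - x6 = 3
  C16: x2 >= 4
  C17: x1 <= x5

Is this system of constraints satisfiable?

Satisfiable

Take x1 = 3, x2 = 6, x3 = 6, x4 = 4, x5 = 5, x6 = 2. Then constraint 1: x6 - x3 = -4; constraint 5: x2 + x1 = 9, and every other listed constraint is also met.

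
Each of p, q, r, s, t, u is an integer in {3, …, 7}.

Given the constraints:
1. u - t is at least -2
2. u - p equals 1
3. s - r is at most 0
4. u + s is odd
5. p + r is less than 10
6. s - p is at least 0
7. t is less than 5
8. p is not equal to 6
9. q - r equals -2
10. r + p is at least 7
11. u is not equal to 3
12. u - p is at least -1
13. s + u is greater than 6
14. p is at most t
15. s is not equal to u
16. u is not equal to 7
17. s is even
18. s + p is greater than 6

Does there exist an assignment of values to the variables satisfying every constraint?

Satisfiable

The assignment p = 4, q = 3, r = 5, s = 4, t = 4, u = 5 works:
  constraint 1 holds since u - t = 1.
  constraint 2 holds since u - p = 1.
The rest check out directly.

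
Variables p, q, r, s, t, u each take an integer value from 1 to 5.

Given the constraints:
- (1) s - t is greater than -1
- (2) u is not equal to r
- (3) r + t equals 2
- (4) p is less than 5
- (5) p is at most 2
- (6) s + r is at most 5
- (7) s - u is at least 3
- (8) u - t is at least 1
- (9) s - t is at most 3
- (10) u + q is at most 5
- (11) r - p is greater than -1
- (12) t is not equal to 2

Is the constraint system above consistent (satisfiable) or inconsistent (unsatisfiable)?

Constraints 7, 8, and 9 give t − s ≥ -3, s − u ≥ 3, u − t ≥ 1.
Adding all 3 inequalities: the left sides telescope to 0, and the right sides sum to (-3) + 3 + 1 = 1. So 0 ≥ 1, which is false.

Unsatisfiable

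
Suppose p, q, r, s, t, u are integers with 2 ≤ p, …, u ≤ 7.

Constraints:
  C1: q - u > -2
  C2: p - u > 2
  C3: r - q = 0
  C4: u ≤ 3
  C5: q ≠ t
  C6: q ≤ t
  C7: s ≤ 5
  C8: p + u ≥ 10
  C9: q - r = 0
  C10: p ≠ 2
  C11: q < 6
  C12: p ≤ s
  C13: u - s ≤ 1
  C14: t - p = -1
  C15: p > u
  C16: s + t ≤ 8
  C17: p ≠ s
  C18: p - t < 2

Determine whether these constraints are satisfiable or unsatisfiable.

From constraints 7 and 12: p ≤ s ≤ 5. From constraint 4: u ≤ 3. Hence p + u ≤ 8. But constraint 8 requires p + u ≥ 10, and 10 > 8. Contradiction.

Unsatisfiable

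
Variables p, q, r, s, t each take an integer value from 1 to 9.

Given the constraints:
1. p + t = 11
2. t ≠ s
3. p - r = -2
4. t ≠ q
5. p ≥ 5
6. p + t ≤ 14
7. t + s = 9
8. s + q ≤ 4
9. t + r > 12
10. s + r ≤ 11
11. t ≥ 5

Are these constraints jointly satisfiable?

Satisfiable

One satisfying assignment is p = 5, q = 1, r = 7, s = 3, t = 6.
For the less obvious constraints — constraint 1: p + t = 11; constraint 3: p - r = -2 — and the others hold by inspection.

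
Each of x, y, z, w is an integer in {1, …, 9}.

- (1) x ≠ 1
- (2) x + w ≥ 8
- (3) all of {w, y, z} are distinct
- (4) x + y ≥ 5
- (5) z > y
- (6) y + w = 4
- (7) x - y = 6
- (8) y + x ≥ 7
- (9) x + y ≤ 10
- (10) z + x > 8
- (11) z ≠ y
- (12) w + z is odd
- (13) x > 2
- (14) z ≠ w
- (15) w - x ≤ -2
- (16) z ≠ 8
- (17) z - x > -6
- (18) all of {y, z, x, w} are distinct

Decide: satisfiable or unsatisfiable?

Satisfiable

Setting (x, y, z, w) = (7, 1, 2, 3) satisfies everything: constraint 2: x + w = 10; constraint 4: x + y = 8, and the others follow.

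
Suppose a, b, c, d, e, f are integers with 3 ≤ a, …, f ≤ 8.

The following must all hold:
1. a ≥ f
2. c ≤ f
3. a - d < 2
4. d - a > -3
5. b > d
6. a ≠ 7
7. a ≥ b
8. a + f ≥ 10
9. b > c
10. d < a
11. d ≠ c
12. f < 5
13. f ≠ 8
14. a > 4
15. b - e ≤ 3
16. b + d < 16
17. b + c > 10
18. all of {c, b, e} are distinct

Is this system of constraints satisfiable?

One satisfying assignment is a = 8, b = 8, c = 3, d = 7, e = 7, f = 3.
For the less obvious constraints — constraint 3: a - d = 1; constraint 4: d - a = -1; constraint 8: a + f = 11 — and the others hold by inspection.

Satisfiable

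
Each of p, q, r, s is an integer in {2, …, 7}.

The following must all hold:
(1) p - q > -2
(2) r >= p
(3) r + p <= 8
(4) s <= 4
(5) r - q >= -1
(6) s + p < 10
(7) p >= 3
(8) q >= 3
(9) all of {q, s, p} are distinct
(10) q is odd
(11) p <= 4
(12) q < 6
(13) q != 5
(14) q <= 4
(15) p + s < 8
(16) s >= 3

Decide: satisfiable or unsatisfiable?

Unsatisfiable

Constraints 4, 7, 8, 11, 14, and 16 confine each of q, s, p to the 2 values {3, 4}.
Constraint 9 requires all 3 of them to be distinct, but only 2 values are available — impossible by the pigeonhole principle.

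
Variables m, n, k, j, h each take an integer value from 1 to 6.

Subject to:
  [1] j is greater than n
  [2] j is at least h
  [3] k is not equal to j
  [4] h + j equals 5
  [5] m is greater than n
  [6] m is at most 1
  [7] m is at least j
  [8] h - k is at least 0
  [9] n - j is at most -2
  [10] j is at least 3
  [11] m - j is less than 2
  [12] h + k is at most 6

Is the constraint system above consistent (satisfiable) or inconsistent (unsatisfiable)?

Unsatisfiable

From constraint 10: j ≥ 3. From constraints 6 and 7: j ≤ m and m ≤ 1, so j ≤ 1. But 1 < 3, so no value of j works.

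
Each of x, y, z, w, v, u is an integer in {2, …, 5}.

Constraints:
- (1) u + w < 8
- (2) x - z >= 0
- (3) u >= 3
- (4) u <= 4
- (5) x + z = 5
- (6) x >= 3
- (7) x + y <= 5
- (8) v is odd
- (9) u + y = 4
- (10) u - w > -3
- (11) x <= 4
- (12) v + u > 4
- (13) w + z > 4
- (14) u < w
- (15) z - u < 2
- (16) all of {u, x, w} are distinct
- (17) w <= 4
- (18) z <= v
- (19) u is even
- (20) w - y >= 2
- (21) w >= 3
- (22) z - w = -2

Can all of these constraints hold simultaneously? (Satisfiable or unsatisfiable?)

Constraints 3, 4, 6, 11, 17, and 21 confine each of u, x, w to the 2 values {3, 4}.
Constraint 16 requires all 3 of them to be distinct, but only 2 values are available — impossible by the pigeonhole principle.

Unsatisfiable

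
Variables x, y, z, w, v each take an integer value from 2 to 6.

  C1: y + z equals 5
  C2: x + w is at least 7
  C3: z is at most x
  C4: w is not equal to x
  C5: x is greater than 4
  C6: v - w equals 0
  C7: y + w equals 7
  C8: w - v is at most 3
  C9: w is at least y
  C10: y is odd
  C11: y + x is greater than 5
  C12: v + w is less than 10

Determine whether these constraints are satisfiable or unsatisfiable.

Satisfiable

Take x = 5, y = 3, z = 2, w = 4, v = 4. Then constraint 1: y + z = 5; constraint 2: x + w = 9; constraint 6: v - w = 0, and every other listed constraint is also met.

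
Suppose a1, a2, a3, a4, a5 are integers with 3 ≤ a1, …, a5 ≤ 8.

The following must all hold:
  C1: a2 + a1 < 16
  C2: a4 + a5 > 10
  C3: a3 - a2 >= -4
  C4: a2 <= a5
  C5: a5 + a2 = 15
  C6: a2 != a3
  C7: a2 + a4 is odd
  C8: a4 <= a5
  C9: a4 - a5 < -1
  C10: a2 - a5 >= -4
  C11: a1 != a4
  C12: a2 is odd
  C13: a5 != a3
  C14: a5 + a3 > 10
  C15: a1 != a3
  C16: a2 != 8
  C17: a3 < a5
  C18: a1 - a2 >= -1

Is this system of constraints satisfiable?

Setting (a1, a2, a3, a4, a5) = (6, 7, 4, 4, 8) satisfies everything: constraint 1: a2 + a1 = 13; constraint 2: a4 + a5 = 12, and the others follow.

Satisfiable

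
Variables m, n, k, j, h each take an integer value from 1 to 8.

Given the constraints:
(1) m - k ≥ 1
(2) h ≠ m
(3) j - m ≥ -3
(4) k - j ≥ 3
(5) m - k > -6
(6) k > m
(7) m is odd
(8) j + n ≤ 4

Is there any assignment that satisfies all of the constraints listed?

Constraints 1, 3, and 4 give m − k ≥ 1, k − j ≥ 3, j − m ≥ -3.
Adding all 3 inequalities: the left sides telescope to 0, and the right sides sum to 1 + 3 + (-3) = 1. So 0 ≥ 1, which is false.

Unsatisfiable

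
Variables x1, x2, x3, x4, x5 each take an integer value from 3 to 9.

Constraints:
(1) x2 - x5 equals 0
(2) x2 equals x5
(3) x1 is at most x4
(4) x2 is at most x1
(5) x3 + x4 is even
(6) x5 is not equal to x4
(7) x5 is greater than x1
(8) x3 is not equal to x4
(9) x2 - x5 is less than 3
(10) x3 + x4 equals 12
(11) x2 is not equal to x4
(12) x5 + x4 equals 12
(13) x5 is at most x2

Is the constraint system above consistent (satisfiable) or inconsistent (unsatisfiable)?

Constraints 4, 7, and 13 give x1 < x5, x5 ≤ x2, x2 ≤ x1. Chaining: x1 < x5 ≤ x2 ≤ x1, which forces x1 < x1 — impossible.

Unsatisfiable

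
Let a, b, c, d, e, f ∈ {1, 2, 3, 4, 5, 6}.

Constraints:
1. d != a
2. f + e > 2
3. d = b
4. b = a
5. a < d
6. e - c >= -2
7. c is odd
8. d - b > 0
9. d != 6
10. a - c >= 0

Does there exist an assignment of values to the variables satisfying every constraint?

Unsatisfiable

From constraints 3 and 4, d = b = a, so d = a. But constraint 1 says d ≠ a. Contradiction.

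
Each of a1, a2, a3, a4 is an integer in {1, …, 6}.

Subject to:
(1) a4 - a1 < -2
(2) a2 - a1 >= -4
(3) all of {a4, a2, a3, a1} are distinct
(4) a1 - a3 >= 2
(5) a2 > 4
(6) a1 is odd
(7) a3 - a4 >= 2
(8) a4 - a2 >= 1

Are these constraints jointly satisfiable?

Unsatisfiable

Constraints 2, 4, 7, and 8 give a1 − a3 ≥ 2, a3 − a4 ≥ 2, a4 − a2 ≥ 1, a2 − a1 ≥ -4.
Adding all 4 inequalities: the left sides telescope to 0, and the right sides sum to 2 + 2 + 1 + (-4) = 1. So 0 ≥ 1, which is false.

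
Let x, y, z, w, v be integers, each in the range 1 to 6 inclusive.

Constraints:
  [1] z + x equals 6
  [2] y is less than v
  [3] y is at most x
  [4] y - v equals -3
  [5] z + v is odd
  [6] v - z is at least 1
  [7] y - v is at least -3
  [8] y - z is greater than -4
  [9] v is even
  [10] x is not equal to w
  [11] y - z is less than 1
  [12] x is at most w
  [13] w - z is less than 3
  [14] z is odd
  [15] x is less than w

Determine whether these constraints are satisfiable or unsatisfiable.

Try x = 3, y = 1, z = 3, w = 4, v = 4.
Check constraint 1: z + x = 6; constraint 4: y - v = -3; constraint 6: v - z = 1. The remaining constraints are straightforward to verify.

Satisfiable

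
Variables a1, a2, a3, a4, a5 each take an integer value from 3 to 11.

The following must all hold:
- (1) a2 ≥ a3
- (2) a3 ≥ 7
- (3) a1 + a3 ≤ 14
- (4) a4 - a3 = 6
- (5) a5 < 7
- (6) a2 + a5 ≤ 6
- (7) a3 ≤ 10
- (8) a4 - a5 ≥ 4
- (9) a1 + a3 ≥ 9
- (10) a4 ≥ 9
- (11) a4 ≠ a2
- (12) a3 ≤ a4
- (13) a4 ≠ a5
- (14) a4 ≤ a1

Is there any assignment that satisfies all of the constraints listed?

From constraints 10 and 14: a1 ≥ a4 ≥ 9. From constraint 2: a3 ≥ 7. Hence a1 + a3 ≥ 16. But constraint 3 requires a1 + a3 ≤ 14, and 14 < 16. Contradiction.

Unsatisfiable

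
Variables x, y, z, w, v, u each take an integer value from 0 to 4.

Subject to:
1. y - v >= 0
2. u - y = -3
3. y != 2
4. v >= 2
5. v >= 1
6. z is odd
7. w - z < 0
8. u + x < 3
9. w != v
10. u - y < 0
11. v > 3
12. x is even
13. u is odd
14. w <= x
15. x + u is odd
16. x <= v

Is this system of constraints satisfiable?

Satisfiable

Take x = 0, y = 4, z = 1, w = 0, v = 4, u = 1. Then constraint 1: y - v = 0; constraint 2: u - y = -3; constraint 7: w - z = -1, and every other listed constraint is also met.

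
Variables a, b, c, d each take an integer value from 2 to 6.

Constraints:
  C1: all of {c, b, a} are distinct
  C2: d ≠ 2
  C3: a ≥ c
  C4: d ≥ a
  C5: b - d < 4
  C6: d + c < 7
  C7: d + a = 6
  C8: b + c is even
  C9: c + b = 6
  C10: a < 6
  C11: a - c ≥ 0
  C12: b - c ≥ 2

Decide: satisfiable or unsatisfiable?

Satisfiable

One satisfying assignment is a = 3, b = 4, c = 2, d = 3.
For the less obvious constraints — constraint 5: b - d = 1; constraint 6: d + c = 5; constraint 7: d + a = 6 — and the others hold by inspection.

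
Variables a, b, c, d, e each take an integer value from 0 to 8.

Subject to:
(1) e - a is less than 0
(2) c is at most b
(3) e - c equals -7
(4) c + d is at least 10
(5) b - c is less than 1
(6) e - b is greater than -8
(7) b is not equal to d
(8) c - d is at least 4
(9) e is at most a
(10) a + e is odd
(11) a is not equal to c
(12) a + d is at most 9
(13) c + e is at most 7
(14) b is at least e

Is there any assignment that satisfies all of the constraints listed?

Satisfiable

Take a = 3, b = 7, c = 7, d = 3, e = 0. Then constraint 1: e - a = -3; constraint 3: e - c = -7, and every other listed constraint is also met.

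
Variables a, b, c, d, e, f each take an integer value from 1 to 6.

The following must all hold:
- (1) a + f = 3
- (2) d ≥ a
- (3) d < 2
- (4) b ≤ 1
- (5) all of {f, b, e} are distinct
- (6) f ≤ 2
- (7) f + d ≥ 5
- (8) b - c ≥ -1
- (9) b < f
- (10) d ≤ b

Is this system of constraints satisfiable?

From constraint 6: f ≤ 2. From constraints 4 and 10: d ≤ b ≤ 1. Hence f + d ≤ 3. But constraint 7 requires f + d ≥ 5, and 5 > 3. Contradiction.

Unsatisfiable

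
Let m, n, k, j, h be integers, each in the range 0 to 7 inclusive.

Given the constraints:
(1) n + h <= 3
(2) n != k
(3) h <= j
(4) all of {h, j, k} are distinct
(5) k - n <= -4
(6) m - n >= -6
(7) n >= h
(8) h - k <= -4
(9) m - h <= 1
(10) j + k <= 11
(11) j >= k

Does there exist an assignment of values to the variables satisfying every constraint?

Unsatisfiable

Constraints 5, 6, 8, and 9 give k − h ≥ 4, h − m ≥ -1, m − n ≥ -6, n − k ≥ 4.
Adding all 4 inequalities: the left sides telescope to 0, and the right sides sum to 4 + (-1) + (-6) + 4 = 1. So 0 ≥ 1, which is false.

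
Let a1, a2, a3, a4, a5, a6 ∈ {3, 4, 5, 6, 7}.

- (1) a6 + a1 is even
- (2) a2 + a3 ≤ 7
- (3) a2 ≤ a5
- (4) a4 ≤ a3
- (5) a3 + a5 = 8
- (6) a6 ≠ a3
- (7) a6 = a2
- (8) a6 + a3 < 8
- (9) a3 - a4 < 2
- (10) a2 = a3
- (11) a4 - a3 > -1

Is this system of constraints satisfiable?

Unsatisfiable

From constraints 7 and 10, a6 = a2 = a3, so a6 = a3. But constraint 6 says a6 ≠ a3. Contradiction.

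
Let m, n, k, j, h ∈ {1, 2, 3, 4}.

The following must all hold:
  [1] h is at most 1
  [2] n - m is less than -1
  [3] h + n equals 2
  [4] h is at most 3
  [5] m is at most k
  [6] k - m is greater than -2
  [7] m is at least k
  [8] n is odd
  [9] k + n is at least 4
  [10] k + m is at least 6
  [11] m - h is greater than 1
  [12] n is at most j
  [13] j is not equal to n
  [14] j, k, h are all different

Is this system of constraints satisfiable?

Setting (m, n, k, j, h) = (3, 1, 3, 2, 1) satisfies everything: constraint 2: n - m = -2; constraint 3: h + n = 2, and the others follow.

Satisfiable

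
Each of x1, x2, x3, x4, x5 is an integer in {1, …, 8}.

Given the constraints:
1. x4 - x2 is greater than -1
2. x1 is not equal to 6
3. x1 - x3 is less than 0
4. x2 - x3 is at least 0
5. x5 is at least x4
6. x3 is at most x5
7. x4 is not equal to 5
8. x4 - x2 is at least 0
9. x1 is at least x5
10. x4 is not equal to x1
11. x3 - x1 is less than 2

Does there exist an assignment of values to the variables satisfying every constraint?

Unsatisfiable

Constraints 3, 4, 5, 8, and 9 give x4 ≤ x5, x5 ≤ x1, x1 < x3, x3 ≤ x2, x2 ≤ x4. Chaining: x4 ≤ x5 ≤ x1 < x3 ≤ x2 ≤ x4, which forces x4 < x4 — impossible.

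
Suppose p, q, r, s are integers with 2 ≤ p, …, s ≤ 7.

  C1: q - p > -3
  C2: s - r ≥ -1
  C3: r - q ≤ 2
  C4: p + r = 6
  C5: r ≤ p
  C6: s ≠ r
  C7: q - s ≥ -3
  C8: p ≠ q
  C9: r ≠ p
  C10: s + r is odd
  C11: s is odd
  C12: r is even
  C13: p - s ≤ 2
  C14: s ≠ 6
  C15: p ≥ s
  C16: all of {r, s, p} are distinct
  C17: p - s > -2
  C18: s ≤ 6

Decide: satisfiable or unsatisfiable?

Take p = 4, q = 2, r = 2, s = 3. Then constraint 1: q - p = -2; constraint 2: s - r = 1, and every other listed constraint is also met.

Satisfiable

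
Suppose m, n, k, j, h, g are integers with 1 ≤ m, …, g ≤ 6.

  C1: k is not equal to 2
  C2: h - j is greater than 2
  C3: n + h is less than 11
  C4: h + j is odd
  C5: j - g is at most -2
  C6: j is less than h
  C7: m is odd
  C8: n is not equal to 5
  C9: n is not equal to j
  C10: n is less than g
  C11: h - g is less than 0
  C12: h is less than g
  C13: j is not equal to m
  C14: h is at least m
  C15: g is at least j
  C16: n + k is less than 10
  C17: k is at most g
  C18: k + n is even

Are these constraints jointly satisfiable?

Try m = 3, n = 4, k = 4, j = 1, h = 4, g = 5.
Check constraint 2: h - j = 3; constraint 3: n + h = 8. The remaining constraints are straightforward to verify.

Satisfiable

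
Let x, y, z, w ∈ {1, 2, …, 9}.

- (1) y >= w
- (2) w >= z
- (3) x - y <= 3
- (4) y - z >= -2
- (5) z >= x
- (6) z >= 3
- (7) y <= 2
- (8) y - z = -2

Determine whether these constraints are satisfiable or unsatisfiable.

Unsatisfiable

From constraints 2 and 6: w ≥ z and z ≥ 3, so w ≥ 3. From constraints 1 and 7: w ≤ y and y ≤ 2, so w ≤ 2. But 2 < 3, so no value of w works.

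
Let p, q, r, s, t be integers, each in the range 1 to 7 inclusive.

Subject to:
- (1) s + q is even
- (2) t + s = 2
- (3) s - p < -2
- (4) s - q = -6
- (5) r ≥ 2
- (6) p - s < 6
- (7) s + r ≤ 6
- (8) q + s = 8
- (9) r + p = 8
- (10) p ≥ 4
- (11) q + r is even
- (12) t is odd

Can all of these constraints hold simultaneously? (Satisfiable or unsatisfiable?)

Satisfiable

Try p = 5, q = 7, r = 3, s = 1, t = 1.
Check constraint 2: t + s = 2; constraint 3: s - p = -4. The remaining constraints are straightforward to verify.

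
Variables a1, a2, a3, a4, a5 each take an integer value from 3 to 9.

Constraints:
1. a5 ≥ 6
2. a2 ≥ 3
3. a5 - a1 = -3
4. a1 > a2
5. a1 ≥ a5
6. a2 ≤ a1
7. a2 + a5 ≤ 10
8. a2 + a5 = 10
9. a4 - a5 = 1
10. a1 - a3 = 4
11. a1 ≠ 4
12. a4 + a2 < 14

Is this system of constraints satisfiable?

The assignment a1 = 9, a2 = 4, a3 = 5, a4 = 7, a5 = 6 works:
  constraint 3 holds since a5 - a1 = -3.
  constraint 7 holds since a2 + a5 = 10.
  constraint 8 holds since a2 + a5 = 10.
The rest check out directly.

Satisfiable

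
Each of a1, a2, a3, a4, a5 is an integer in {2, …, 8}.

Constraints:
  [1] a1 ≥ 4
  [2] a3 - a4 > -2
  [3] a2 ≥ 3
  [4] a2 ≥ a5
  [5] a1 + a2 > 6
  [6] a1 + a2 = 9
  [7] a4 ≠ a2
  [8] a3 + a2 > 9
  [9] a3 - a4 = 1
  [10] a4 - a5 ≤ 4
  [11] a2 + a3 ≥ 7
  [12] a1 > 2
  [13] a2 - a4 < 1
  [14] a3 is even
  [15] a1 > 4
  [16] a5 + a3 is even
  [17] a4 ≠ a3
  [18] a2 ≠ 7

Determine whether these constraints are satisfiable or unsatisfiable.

Satisfiable

Setting (a1, a2, a3, a4, a5) = (5, 4, 6, 5, 4) satisfies everything: constraint 2: a3 - a4 = 1; constraint 5: a1 + a2 = 9, and the others follow.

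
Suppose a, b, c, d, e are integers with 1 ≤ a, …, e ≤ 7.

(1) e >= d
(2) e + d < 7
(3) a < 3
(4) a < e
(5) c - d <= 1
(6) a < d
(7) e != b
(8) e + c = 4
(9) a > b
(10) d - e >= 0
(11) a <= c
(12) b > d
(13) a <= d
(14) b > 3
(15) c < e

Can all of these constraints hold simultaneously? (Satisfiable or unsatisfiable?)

Unsatisfiable

Constraints 9, 10, 11, 12, and 15 give a ≤ c, c < e, e ≤ d, d < b, b < a. Chaining: a ≤ c < e ≤ d < b < a, which forces a < a — impossible.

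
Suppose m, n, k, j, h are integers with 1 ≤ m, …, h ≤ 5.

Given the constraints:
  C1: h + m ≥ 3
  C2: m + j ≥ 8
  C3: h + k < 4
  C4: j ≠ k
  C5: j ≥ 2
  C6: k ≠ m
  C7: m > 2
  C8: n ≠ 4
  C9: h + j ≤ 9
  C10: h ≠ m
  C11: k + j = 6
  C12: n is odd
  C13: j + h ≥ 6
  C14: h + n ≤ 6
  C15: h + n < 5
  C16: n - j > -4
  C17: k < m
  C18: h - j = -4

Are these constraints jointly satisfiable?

The assignment m = 3, n = 3, k = 1, j = 5, h = 1 works:
  constraint 1 holds since h + m = 4.
  constraint 2 holds since m + j = 8.
The rest check out directly.

Satisfiable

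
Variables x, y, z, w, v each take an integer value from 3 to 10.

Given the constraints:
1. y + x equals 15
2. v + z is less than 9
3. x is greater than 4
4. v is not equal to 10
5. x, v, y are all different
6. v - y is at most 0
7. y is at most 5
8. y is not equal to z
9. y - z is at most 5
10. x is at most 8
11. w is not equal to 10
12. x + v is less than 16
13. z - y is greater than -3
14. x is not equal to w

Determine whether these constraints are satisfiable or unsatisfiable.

Unsatisfiable

From constraint 7: y ≤ 5. From constraint 10: x ≤ 8. Hence y + x ≤ 13. But constraint 1 requires y + x = 15, and 15 > 13. Contradiction.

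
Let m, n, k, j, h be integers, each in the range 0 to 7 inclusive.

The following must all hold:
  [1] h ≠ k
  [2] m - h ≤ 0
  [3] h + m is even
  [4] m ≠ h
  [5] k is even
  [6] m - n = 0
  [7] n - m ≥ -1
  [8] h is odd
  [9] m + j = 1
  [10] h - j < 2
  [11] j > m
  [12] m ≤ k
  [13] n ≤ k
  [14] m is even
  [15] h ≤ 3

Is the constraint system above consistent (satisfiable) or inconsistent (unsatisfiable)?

Unsatisfiable

Constraint 8 makes h odd and constraint 14 makes m even, so h + m must be odd. Constraint 3 says h + m is even — contradiction.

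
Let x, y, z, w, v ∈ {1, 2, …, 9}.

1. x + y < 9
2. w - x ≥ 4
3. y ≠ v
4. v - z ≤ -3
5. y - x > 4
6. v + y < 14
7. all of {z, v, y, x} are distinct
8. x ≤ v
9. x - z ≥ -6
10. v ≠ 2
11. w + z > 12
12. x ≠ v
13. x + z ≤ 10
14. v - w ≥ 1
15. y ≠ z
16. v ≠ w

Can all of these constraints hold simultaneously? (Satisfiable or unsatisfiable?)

Unsatisfiable

Constraints 2, 4, 9, and 14 give w − x ≥ 4, x − z ≥ -6, z − v ≥ 3, v − w ≥ 1.
Adding all 4 inequalities: the left sides telescope to 0, and the right sides sum to 4 + (-6) + 3 + 1 = 2. So 0 ≥ 2, which is false.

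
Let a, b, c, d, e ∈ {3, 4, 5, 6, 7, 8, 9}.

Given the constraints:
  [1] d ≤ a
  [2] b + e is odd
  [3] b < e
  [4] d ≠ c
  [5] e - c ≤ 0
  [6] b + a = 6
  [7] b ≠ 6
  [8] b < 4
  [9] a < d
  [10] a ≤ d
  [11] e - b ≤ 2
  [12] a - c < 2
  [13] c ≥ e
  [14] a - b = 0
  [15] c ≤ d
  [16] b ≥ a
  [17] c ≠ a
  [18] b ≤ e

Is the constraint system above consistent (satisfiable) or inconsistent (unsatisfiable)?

Unsatisfiable

Constraints 1, 3, 5, 15, and 16 give a ≤ b, b < e, e ≤ c, c ≤ d, d ≤ a. Chaining: a ≤ b < e ≤ c ≤ d ≤ a, which forces a < a — impossible.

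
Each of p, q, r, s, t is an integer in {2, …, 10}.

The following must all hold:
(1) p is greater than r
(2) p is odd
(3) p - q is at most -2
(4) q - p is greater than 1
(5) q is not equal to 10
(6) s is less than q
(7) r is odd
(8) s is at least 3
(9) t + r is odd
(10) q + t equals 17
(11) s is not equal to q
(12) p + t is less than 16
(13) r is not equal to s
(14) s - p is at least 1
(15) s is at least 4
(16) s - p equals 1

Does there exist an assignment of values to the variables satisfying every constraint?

One satisfying assignment is p = 7, q = 9, r = 5, s = 8, t = 8.
For the less obvious constraints — constraint 3: p - q = -2; constraint 4: q - p = 2; constraint 10: q + t = 17 — and the others hold by inspection.

Satisfiable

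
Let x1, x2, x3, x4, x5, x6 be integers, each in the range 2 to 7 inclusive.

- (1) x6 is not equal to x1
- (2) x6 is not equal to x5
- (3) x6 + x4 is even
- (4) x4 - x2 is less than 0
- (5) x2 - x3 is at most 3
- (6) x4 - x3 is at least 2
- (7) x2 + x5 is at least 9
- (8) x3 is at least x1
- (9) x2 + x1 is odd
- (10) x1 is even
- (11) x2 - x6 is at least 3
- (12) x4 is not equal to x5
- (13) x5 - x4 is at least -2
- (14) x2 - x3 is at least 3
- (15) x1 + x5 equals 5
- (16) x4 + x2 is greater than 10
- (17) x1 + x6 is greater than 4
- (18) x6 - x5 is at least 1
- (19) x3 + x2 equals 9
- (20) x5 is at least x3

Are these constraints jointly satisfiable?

Constraints 5, 6, 11, 13, and 18 give x2 − x6 ≥ 3, x6 − x5 ≥ 1, x5 − x4 ≥ -2, x4 − x3 ≥ 2, x3 − x2 ≥ -3.
Adding all 5 inequalities: the left sides telescope to 0, and the right sides sum to 3 + 1 + (-2) + 2 + (-3) = 1. So 0 ≥ 1, which is false.

Unsatisfiable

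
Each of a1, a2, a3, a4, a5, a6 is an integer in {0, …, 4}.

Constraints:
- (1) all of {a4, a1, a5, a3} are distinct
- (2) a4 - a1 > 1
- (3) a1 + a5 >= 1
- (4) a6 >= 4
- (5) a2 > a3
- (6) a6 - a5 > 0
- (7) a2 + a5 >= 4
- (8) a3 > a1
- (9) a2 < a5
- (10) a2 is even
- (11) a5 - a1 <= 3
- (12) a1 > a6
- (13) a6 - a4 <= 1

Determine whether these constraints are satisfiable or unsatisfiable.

Constraints 5, 6, 8, 9, and 12 give a1 < a3, a3 < a2, a2 < a5, a5 < a6, a6 < a1. Chaining: a1 < a3 < a2 < a5 < a6 < a1, which forces a1 < a1 — impossible.

Unsatisfiable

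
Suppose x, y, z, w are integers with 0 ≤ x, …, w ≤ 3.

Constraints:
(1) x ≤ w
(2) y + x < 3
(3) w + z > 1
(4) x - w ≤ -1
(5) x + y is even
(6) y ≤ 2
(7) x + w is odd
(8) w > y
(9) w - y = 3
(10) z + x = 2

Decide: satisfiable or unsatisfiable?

Satisfiable

Try x = 2, y = 0, z = 0, w = 3.
Check constraint 2: y + x = 2; constraint 3: w + z = 3. The remaining constraints are straightforward to verify.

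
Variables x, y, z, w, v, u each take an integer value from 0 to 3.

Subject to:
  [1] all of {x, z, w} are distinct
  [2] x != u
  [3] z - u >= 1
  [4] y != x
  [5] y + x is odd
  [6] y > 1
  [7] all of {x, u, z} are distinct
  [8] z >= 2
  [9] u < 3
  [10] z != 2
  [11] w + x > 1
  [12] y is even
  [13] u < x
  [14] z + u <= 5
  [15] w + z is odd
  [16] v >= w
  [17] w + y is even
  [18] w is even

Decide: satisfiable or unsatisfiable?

The assignment x = 1, y = 2, z = 3, w = 2, v = 2, u = 0 works:
  constraint 3 holds since z - u = 3.
  constraint 11 holds since w + x = 3.
The rest check out directly.

Satisfiable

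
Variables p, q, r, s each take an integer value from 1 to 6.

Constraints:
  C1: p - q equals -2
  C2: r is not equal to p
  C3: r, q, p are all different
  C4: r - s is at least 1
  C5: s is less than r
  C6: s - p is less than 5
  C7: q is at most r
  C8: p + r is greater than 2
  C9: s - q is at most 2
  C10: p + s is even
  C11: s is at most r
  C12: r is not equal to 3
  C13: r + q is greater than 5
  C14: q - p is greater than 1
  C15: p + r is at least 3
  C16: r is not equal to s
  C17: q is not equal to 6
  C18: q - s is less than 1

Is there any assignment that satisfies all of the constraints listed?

Setting (p, q, r, s) = (1, 3, 4, 3) satisfies everything: constraint 1: p - q = -2; constraint 4: r - s = 1, and the others follow.

Satisfiable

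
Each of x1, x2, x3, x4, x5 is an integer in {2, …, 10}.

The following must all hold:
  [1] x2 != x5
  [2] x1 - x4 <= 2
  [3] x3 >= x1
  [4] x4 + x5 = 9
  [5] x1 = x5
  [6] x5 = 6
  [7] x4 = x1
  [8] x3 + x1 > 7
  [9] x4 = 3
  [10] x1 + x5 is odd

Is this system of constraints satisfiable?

Constraint 9 fixes x4 = 3 and constraint 6 fixes x5 = 6. Constraints 5 and 7 give x4 = x1 = x5, so x4 = x5. But 3 ≠ 6 — contradiction.

Unsatisfiable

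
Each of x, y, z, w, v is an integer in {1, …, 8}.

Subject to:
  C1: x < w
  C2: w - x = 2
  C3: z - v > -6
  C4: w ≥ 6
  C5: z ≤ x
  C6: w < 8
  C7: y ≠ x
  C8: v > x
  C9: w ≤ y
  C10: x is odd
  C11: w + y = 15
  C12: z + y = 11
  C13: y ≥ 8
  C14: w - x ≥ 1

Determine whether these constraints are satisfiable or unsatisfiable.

Satisfiable

The assignment x = 5, y = 8, z = 3, w = 7, v = 8 works:
  constraint 2 holds since w - x = 2.
  constraint 3 holds since z - v = -5.
  constraint 11 holds since w + y = 15.
The rest check out directly.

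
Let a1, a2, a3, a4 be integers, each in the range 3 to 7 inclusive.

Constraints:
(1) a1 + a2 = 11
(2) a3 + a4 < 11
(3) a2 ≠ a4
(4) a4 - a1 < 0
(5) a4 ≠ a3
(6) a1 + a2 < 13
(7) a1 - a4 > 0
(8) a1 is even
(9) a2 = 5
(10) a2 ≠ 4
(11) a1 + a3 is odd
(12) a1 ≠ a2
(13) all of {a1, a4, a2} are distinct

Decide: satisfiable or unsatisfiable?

Satisfiable

One satisfying assignment is a1 = 6, a2 = 5, a3 = 5, a4 = 3.
For the less obvious constraints — constraint 1: a1 + a2 = 11; constraint 2: a3 + a4 = 8; constraint 4: a4 - a1 = -3 — and the others hold by inspection.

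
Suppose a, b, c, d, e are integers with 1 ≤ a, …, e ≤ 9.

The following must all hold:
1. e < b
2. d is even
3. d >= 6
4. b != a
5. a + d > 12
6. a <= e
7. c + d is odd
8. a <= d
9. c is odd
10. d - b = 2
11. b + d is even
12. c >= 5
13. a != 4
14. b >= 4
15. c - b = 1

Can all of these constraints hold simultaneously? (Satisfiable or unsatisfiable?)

Satisfiable

Try a = 5, b = 6, c = 7, d = 8, e = 5.
Check constraint 5: a + d = 13; constraint 10: d - b = 2; constraint 15: c - b = 1. The remaining constraints are straightforward to verify.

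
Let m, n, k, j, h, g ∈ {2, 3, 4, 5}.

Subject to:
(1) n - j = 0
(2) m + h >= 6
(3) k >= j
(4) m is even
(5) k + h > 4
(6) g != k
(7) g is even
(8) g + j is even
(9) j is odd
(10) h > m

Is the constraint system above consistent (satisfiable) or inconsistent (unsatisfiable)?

Constraint 7 makes g even and constraint 9 makes j odd, so g + j must be odd. Constraint 8 says g + j is even — contradiction.

Unsatisfiable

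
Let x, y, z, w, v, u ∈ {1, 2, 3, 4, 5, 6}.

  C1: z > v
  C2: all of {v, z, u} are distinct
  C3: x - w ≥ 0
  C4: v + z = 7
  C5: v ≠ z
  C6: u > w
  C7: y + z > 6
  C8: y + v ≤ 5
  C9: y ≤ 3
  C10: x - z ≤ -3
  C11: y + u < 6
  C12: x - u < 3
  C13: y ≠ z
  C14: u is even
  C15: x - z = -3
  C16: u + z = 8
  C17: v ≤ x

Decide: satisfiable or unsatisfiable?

The assignment x = 3, y = 3, z = 6, w = 1, v = 1, u = 2 works:
  constraint 3 holds since x - w = 2.
  constraint 4 holds since v + z = 7.
  constraint 7 holds since y + z = 9.
The rest check out directly.

Satisfiable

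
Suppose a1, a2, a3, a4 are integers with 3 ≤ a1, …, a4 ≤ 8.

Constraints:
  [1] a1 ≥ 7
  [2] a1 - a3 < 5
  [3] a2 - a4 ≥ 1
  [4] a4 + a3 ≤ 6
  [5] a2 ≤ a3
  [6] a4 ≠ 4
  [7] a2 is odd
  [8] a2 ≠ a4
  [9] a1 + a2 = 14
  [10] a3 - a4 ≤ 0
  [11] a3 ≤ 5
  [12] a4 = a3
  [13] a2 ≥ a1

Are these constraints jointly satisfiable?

From constraints 1 and 13: a2 ≥ a1 and a1 ≥ 7, so a2 ≥ 7. From constraints 5 and 11: a2 ≤ a3 and a3 ≤ 5, so a2 ≤ 5. But 5 < 7, so no value of a2 works.

Unsatisfiable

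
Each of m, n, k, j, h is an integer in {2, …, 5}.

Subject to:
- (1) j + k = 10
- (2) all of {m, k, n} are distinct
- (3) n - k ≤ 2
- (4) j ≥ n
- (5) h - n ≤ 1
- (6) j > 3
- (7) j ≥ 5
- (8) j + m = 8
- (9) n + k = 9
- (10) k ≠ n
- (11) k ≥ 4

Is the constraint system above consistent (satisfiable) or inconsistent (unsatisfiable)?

Setting (m, n, k, j, h) = (3, 4, 5, 5, 4) satisfies everything: constraint 1: j + k = 10; constraint 3: n - k = -1, and the others follow.

Satisfiable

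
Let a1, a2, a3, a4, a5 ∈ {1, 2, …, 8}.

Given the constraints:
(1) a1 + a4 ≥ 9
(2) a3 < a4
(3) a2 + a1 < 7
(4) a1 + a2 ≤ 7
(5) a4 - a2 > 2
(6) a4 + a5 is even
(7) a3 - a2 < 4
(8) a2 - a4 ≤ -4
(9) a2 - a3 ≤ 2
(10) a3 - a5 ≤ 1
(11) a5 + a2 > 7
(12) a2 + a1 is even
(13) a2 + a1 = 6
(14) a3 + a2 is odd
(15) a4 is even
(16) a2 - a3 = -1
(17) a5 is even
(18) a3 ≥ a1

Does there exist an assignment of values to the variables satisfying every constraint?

Satisfiable

The assignment a1 = 2, a2 = 4, a3 = 5, a4 = 8, a5 = 6 works:
  constraint 1 holds since a1 + a4 = 10.
  constraint 3 holds since a2 + a1 = 6.
  constraint 4 holds since a1 + a2 = 6.
The rest check out directly.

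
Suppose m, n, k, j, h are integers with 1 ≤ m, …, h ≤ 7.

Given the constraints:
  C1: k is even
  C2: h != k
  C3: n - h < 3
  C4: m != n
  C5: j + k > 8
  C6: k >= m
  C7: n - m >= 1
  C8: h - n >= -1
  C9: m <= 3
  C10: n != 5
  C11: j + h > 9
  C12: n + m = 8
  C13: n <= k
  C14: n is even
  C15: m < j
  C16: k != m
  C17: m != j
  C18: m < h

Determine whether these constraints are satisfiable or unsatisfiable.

Satisfiable

Try m = 2, n = 6, k = 6, j = 5, h = 5.
Check constraint 3: n - h = 1; constraint 5: j + k = 11; constraint 7: n - m = 4. The remaining constraints are straightforward to verify.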